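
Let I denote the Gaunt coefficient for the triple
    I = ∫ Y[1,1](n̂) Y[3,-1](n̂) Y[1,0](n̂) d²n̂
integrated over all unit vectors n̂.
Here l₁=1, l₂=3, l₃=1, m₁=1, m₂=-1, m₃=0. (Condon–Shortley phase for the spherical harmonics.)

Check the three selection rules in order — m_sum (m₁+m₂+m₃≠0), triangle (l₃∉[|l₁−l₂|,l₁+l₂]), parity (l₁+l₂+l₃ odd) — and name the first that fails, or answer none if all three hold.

Σmᵢ = 0  ✓
l₃∈[|l₁−l₂|,l₁+l₂]=[2,4], have l₃=1  ✗
Σlᵢ = 5 ⇒ odd

triangle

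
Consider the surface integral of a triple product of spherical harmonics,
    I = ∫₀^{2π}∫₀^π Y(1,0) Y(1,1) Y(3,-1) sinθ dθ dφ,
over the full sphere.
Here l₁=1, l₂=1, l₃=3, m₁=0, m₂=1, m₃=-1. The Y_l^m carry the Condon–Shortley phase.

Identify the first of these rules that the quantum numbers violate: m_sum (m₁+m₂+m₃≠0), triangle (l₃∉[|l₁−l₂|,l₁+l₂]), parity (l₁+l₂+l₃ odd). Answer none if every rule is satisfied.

triangle

m₁+m₂+m₃ = 0 + 1 − 1 = 0  ✓
triangle: |1−1|=0 ≤ l₃=3 ≤ 1+1=2  ✗
parity: l₁+l₂+l₃ = 5 is odd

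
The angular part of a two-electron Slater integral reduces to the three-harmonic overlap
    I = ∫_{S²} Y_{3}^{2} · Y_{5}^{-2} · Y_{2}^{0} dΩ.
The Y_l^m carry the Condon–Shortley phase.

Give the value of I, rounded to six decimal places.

0.190188

m-sum 0 ✓  L=10 even ✓  2≤2≤8 ✓
Π(2lᵢ+1) = 7×11×5 = 385
triangle coeff Δ(3,5,2) = 1/2310
Σ_t [3,3]: t=3:−1/144 = -1/144
(3j)²=10/231 [(3 5 2; 0 0 0)], sign=-1
Σ_t [1,1]: t=1:−1/480 = -1/480
(3j)²=3/110 [(3 5 2; 2 -2 0)], sign=-1
⇒ 4πI² = 5/11
I = (+1)√(5/11/(4π)) = 0.19018827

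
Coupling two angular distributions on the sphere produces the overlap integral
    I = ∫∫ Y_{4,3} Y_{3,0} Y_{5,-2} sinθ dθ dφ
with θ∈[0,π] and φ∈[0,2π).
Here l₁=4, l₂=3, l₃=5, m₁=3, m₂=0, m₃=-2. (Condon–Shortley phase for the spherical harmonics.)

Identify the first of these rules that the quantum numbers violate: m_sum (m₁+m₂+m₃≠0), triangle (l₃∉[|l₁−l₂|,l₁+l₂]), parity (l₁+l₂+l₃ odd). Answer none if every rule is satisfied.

azimuthal sum: 3 + 0 − 2 = 1  ✗
1 ≤ 5 ≤ 7 (triangle on l)
L = 4 + 3 + 5 = 12 (even)

m_sum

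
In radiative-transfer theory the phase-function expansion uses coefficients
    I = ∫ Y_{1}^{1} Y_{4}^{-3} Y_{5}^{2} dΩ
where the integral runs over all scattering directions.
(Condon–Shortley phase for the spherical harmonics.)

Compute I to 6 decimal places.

0.085055

Rules hold: Σm=0, L=10 even, 3≤5≤5.
N = 3·9·11 = 297
Δ = 0!·2!·8!/11! = 1/495
Racah Σ t=0..0: t=0:+1/576 = 1/576
⇒ 3j(1 4 5; 0 0 0)² = 5/99, sgn -1
Racah Σ t=0..0: t=0:+1/10080 = 1/10080
⇒ 3j(1 4 5; 1 -3 2)² = 1/165, sgn -1
4πI² = N·(3j₀)²·(3jₘ)² = 1/11
I = +1·√(0.0909091/4π) = 0.08505478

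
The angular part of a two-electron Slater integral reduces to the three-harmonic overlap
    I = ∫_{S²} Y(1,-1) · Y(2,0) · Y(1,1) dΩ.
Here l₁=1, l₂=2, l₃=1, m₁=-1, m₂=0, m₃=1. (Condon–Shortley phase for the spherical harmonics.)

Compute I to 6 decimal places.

m-sum 0 ✓  L=4 even ✓  1≤1≤3 ✓
Π(2lᵢ+1) = 3×5×3 = 45
triangle coeff Δ(1,2,1) = 1/30
Σ_t [1,1]: t=1:−1/1 = -1/1
(3j)²=2/15 [(1 2 1; 0 0 0)], sign=+1
Σ_t [2,2]: t=2:+1/4 = 1/4
(3j)²=1/30 [(1 2 1; -1 0 1)], sign=+1
⇒ 4πI² = 1/5
I = (+1)√(1/5/(4π)) = 0.12615663

0.126157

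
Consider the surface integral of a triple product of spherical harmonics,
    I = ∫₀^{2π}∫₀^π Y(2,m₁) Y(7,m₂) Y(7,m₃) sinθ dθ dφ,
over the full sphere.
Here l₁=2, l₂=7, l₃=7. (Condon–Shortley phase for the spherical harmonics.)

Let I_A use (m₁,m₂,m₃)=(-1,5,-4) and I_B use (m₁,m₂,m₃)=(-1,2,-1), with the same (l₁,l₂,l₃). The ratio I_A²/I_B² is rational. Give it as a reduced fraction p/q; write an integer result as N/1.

Shared (l₁,l₂,l₃)=(2,7,7): N and (l;000)² cancel in I_A²/I_B².
A: Δ = 2!·2!·12!/17! = 1/185640; Racah Σ t=1..2: t=1:−1/79833600 t=2:+1/14515200 = 1/17740800; ⇒ 3j(2 7 7; -1 5 -4)² = 729/30940, sgn -1
B: Δ = 2!·2!·12!/17! = 1/185640; Racah Σ t=1..2: t=1:−1/1935360 t=2:+1/1209600 = 1/3225600; ⇒ 3j(2 7 7; -1 2 -1)² = 243/61880, sgn +1
I_A²/I_B² = (729/30940)/(243/61880) = 6/1

6/1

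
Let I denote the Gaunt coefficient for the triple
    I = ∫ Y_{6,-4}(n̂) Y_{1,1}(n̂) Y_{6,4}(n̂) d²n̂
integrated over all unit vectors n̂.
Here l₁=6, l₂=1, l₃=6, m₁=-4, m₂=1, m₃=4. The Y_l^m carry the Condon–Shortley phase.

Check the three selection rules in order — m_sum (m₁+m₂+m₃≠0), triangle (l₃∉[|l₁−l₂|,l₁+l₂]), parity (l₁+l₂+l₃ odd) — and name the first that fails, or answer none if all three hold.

m_sum

m₁+m₂+m₃ = -4 + 1 + 4 = 1  ✗
triangle: |6−1|=5 ≤ l₃=6 ≤ 6+1=7
parity: l₁+l₂+l₃ = 13 is odd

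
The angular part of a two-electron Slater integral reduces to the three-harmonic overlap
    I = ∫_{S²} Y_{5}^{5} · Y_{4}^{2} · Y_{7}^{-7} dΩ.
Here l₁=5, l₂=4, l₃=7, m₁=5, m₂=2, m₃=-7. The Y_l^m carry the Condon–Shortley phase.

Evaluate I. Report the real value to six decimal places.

0.182648

Rules hold: Σm=0, L=16 even, 1≤7≤9.
N = 11·9·15 = 1485
Δ = 2!·8!·6!/17! = 1/6126120
Racah Σ t=0..2: t=0:+1/69120 t=1:−1/20736 t=2:+1/69120 = -1/51840
⇒ 3j(5 4 7; 0 0 0)² = 280/21879, sgn +1
Racah Σ t=0..0: t=0:+1/58060800 = 1/58060800
⇒ 3j(5 4 7; 5 2 -7)² = 3/136, sgn +1
4πI² = N·(3j₀)²·(3jₘ)² = 1575/3757
I = +1·√(0.419217/4π) = 0.18264793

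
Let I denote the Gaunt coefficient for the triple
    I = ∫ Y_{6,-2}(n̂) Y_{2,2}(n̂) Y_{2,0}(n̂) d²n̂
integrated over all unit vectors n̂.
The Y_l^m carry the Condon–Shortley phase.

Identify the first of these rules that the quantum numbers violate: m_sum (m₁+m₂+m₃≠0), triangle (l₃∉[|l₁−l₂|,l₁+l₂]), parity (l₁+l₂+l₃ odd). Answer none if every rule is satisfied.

azimuthal sum: -2 + 2 + 0 = 0  ✓
4 ≤ 2 ≤ 8 (triangle on l)  ✗
L = 6 + 2 + 2 = 10 (even)

triangle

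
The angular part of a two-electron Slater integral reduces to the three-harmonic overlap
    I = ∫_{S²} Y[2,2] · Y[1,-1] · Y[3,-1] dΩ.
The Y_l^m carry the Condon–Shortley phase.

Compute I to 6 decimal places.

-0.082589

m-sum 0 ✓  L=6 even ✓  1≤3≤3 ✓
Π(2lᵢ+1) = 5×3×7 = 105
triangle coeff Δ(2,1,3) = 1/105
Σ_t [0,0]: t=0:+1/4 = 1/4
(3j)²=3/35 [(2 1 3; 0 0 0)], sign=-1
Σ_t [0,0]: t=0:+1/48 = 1/48
(3j)²=1/105 [(2 1 3; 2 -1 -1)], sign=+1
⇒ 4πI² = 3/35
I = (-1)√(3/35/(4π)) = -0.08258890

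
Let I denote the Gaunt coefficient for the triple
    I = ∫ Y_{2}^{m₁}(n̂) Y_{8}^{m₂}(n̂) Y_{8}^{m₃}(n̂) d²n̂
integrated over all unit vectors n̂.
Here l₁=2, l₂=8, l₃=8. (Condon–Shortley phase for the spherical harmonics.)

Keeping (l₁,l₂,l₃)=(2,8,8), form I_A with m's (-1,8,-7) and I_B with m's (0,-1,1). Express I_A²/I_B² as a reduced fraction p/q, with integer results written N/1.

600/529

Shared (l₁,l₂,l₃)=(2,8,8): N and (l;000)² cancel in I_A²/I_B².
A: Δ = 2!·2!·14!/19! = 1/348840; Racah Σ t=2..2: t=2:+1/174356582400 = 1/174356582400; ⇒ 3j(2 8 8; -1 8 -7)² = 5/323, sgn -1
B: Δ = 2!·2!·14!/19! = 1/348840; Racah Σ t=0..2: t=0:+1/101606400 t=1:−1/29030400 t=2:+1/174182400 = -23/1219276800; ⇒ 3j(2 8 8; 0 -1 1)² = 529/38760, sgn +1
I_A²/I_B² = (5/323)/(529/38760) = 600/529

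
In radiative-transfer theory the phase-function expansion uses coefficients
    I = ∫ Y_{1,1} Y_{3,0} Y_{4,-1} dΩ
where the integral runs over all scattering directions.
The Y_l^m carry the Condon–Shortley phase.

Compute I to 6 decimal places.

-0.194664

m-sum 0 ✓  L=8 even ✓  2≤4≤4 ✓
Π(2lᵢ+1) = 3×7×9 = 189
triangle coeff Δ(1,3,4) = 1/252
Σ_t [0,0]: t=0:+1/36 = 1/36
(3j)²=4/63 [(1 3 4; 0 0 0)], sign=+1
Σ_t [0,0]: t=0:+1/72 = 1/72
(3j)²=5/126 [(1 3 4; 1 0 -1)], sign=-1
⇒ 4πI² = 10/21
I = (-1)√(10/21/(4π)) = -0.19466390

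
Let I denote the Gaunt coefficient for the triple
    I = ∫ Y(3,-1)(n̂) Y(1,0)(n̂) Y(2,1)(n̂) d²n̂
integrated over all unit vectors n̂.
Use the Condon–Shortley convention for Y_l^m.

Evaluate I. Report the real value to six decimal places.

-0.233597

Checks pass: Σm=0; 6 even; l₃=2∈[2,4].
(2·3+1)(2·1+1)(2·2+1) = 105
Δ: 2! 4! 0! / 7! → 1/105
sum: t=1:−1/4 = -1/4
3j²(3 1 2; 0 0 0) = Δ·Π!·Σ² = 3/35  (sign -1)
sum: t=1:−1/6 = -1/6
3j²(3 1 2; -1 0 1) = Δ·Π!·Σ² = 8/105  (sign +1)
combine: 4πI² = 105·3/35·8/105 = 24/35
take √, sign -1: I = -0.23359668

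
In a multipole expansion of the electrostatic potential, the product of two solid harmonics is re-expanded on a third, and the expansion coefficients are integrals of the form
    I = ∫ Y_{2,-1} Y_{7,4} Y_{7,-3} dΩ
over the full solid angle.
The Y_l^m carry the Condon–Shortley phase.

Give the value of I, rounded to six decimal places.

Checks pass: Σm=0; 16 even; l₃=7∈[5,9].
(2·2+1)(2·7+1)(2·7+1) = 1125
Δ: 2! 2! 12! / 17! → 1/185640
sum: t=0:+1/2419200 t=1:−1/518400 t=2:+1/2419200 = -1/907200
3j²(2 7 7; 0 0 0) = Δ·Π!·Σ² = 56/3315  (sign +1)
sum: t=1:−1/14515200 t=2:+1/4354560 = 1/6220800
3j²(2 7 7; -1 4 -3) = Δ·Π!·Σ² = 77/4420  (sign +1)
combine: 4πI² = 1125·56/3315·77/4420 = 16170/48841
take √, sign +1: I = 0.16231468

0.162315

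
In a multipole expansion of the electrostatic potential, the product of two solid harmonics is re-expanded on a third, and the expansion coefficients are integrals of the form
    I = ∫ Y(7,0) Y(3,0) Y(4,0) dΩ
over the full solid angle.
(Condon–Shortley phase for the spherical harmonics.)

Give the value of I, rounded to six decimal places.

m-sum 0 ✓  L=14 even ✓  4≤4≤10 ✓
Π(2lᵢ+1) = 15×7×9 = 945
triangle coeff Δ(7,3,4) = 1/45045
Σ_t [3,3]: t=3:−1/20736 = -1/20736
(3j)²=35/1287 [(7 3 4; 0 0 0)], sign=-1
(m-triple is (0,0,0) — same symbol as above.)
⇒ 4πI² = 42875/61347
I = (+1)√(42875/61347/(4π)) = 0.23583077

0.235831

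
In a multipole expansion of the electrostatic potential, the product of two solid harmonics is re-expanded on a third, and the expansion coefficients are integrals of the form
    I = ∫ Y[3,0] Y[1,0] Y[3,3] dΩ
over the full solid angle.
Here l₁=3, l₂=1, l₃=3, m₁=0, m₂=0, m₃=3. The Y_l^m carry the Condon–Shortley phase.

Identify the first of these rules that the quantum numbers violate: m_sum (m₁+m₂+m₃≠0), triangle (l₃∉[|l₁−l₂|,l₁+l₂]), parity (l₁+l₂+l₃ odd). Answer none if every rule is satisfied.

m₁+m₂+m₃ = 0 + 0 + 3 = 3  ✗
triangle: |3−1|=2 ≤ l₃=3 ≤ 3+1=4
parity: l₁+l₂+l₃ = 7 is odd

m_sum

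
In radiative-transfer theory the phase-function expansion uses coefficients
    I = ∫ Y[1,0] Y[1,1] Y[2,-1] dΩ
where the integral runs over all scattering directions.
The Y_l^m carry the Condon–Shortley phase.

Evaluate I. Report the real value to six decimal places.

-0.218510

m-sum 0 ✓  L=4 even ✓  0≤2≤2 ✓
Π(2lᵢ+1) = 3×3×5 = 45
triangle coeff Δ(1,1,2) = 1/30
Σ_t [0,0]: t=0:+1/1 = 1/1
(3j)²=2/15 [(1 1 2; 0 0 0)], sign=+1
Σ_t [0,0]: t=0:+1/2 = 1/2
(3j)²=1/10 [(1 1 2; 0 1 -1)], sign=-1
⇒ 4πI² = 3/5
I = (-1)√(3/5/(4π)) = -0.21850969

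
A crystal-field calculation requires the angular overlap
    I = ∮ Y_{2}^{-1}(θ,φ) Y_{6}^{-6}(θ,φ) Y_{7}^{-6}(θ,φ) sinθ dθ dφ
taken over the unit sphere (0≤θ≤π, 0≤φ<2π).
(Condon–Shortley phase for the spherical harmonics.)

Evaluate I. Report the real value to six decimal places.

0.000000

Σmᵢ = -13 ≠ 0, so the φ-integral vanishes; I = 0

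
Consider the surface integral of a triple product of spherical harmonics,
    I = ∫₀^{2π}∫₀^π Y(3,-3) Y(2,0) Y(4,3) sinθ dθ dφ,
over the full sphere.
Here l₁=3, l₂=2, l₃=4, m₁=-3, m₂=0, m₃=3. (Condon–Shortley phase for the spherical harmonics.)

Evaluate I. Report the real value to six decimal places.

Σlᵢ=9 odd — θ-integrand is odd under cosθ→−cosθ; I=0

0.000000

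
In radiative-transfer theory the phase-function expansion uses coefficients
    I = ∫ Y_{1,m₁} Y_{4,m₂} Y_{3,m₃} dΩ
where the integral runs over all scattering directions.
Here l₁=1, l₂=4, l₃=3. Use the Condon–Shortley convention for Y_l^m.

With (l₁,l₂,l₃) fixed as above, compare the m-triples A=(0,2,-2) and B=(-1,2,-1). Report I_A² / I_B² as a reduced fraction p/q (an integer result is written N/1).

4/5

Same 1,4,3: normalisation and zero-m 3j drop out of the ratio.
A: Δ: 2! 0! 6! / 9! → 1/252; sum: t=1:−1/120 = -1/120; 3j²(1 4 3; 0 2 -2) = Δ·Π!·Σ² = 1/21  (sign +1)
B: Δ: 2! 0! 6! / 9! → 1/252; sum: t=2:+1/96 = 1/96; 3j²(1 4 3; -1 2 -1) = Δ·Π!·Σ² = 5/84  (sign +1)
I_A²/I_B² = (1/21)/(5/84) = 4/5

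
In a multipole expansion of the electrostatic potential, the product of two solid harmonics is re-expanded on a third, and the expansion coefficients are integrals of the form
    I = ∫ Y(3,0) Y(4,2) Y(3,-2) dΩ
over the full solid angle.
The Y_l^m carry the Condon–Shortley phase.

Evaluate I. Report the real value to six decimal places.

-0.044418

Checks pass: Σm=0; 10 even; l₃=3∈[1,7].
(2·3+1)(2·4+1)(2·3+1) = 441
Δ: 4! 2! 4! / 11! → 1/34650
sum: t=1:−1/72 t=2:+1/16 t=3:−1/72 = 5/144
3j²(3 4 3; 0 0 0) = Δ·Π!·Σ² = 2/77  (sign -1)
sum: t=2:+1/96 t=3:−1/72 = -1/288
3j²(3 4 3; 0 2 -2) = Δ·Π!·Σ² = 1/462  (sign +1)
combine: 4πI² = 441·2/77·1/462 = 3/121
take √, sign -1: I = -0.04441841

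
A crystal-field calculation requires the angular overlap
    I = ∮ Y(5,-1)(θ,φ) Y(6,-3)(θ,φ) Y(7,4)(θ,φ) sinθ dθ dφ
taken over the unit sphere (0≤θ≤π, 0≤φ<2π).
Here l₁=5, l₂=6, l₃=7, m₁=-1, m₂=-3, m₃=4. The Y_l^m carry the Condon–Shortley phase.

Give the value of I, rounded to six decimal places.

Rules hold: Σm=0, L=18 even, 1≤7≤11.
N = 11·13·15 = 2145
Δ = 4!·6!·8!/19! = 1/174594420
Racah Σ t=0..4: t=0:+1/4147200 t=1:−1/207360 t=2:+1/82944 t=3:−1/207360 t=4:+1/4147200 = 1/345600
⇒ 3j(5 6 7; 0 0 0)² = 420/46189, sgn -1
Racah Σ t=0..3: t=0:+1/12441600 t=1:−1/1036800 t=2:+1/967680 t=3:−1/8709120 = 1/29030400
⇒ 3j(5 6 7; -1 -3 4)² = 9/146965, sgn -1
4πI² = N·(3j₀)²·(3jₘ)² = 1620/1356277
I = +1·√(0.00119445/4π) = 0.00974941

0.009749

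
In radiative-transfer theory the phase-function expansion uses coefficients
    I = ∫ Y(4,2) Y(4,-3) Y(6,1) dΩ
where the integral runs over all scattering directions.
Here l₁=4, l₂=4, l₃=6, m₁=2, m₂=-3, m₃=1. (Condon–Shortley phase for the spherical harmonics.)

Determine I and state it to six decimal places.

0.160153

Checks pass: Σm=0; 14 even; l₃=6∈[0,8].
(2·4+1)(2·4+1)(2·6+1) = 1053
Δ: 2! 6! 6! / 15! → 1/1261260
sum: t=0:+1/4608 t=1:−1/1296 t=2:+1/4608 = -7/20736
3j²(4 4 6; 0 0 0) = Δ·Π!·Σ² = 20/1287  (sign -1)
sum: t=0:+1/11520 t=1:−1/86400 = 13/172800
3j²(4 4 6; 2 -3 1) = Δ·Π!·Σ² = 13/660  (sign -1)
combine: 4πI² = 1053·20/1287·13/660 = 39/121
take √, sign +1: I = 0.16015286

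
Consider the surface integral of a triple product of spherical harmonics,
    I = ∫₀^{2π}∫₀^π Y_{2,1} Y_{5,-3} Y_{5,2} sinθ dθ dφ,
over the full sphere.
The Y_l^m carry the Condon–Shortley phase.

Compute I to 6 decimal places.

-0.161739

Rules hold: Σm=0, L=12 even, 3≤5≤7.
N = 5·11·11 = 605
Δ = 2!·2!·8!/13! = 1/38610
Racah Σ t=0..2: t=0:+1/2880 t=1:−1/576 t=2:+1/2880 = -1/960
⇒ 3j(2 5 5; 0 0 0)² = 10/429, sgn +1
Racah Σ t=0..1: t=0:+1/2880 t=1:−1/10080 = 1/4032
⇒ 3j(2 5 5; 1 -3 2)² = 10/429, sgn -1
4πI² = N·(3j₀)²·(3jₘ)² = 500/1521
I = -1·√(0.328731/4π) = -0.16173926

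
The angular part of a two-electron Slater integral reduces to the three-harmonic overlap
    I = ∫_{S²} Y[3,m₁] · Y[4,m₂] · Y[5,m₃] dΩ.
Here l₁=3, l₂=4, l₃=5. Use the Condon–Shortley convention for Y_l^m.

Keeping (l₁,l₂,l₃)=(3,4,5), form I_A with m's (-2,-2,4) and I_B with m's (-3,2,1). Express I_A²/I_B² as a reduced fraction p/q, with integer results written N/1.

224/225

l's match ⇒ only the (l;m) 3-j factors differ between A and B.
A: triangle coeff Δ(3,4,5) = 1/180180; Σ_t [1,2]: t=1:−1/2880 t=2:+1/8640 = -1/4320; (3j)²=8/429 [(3 4 5; -2 -2 4)], sign=+1
B: triangle coeff Δ(3,4,5) = 1/180180; Σ_t [2,2]: t=2:+1/2304 = 1/2304; (3j)²=75/4004 [(3 4 5; -3 2 1)], sign=+1
I_A²/I_B² = (8/429)/(75/4004) = 224/225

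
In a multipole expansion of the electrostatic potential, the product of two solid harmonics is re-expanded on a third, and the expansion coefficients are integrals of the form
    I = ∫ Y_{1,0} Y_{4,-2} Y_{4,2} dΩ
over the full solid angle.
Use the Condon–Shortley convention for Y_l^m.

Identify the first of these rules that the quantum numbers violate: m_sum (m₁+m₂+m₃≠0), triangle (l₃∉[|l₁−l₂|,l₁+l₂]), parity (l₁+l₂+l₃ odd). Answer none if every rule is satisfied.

parity

azimuthal sum: 0 − 2 + 2 = 0  ✓
3 ≤ 4 ≤ 5 (triangle on l)  ✓
L = 1 + 4 + 4 = 9 (odd)  ✗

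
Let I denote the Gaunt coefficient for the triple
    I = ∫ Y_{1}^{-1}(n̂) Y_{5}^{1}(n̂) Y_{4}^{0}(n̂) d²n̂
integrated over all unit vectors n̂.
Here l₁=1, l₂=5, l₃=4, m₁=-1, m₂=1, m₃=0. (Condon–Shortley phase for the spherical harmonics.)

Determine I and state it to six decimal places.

-0.190188

Checks pass: Σm=0; 10 even; l₃=4∈[4,6].
(2·1+1)(2·5+1)(2·4+1) = 297
Δ: 2! 0! 8! / 11! → 1/495
sum: t=1:−1/576 = -1/576
3j²(1 5 4; 0 0 0) = Δ·Π!·Σ² = 5/99  (sign -1)
sum: t=2:+1/1152 = 1/1152
3j²(1 5 4; -1 1 0) = Δ·Π!·Σ² = 1/33  (sign +1)
combine: 4πI² = 297·5/99·1/33 = 5/11
take √, sign -1: I = -0.19018827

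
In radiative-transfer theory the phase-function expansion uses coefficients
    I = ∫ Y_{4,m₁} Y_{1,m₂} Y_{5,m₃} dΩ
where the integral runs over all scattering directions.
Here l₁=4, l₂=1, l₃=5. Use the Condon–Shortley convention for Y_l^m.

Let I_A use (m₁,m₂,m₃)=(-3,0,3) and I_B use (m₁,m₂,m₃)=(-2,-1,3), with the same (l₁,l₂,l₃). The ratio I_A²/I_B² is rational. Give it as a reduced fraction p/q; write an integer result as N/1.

4/7

Same 4,1,5: normalisation and zero-m 3j drop out of the ratio.
A: Δ: 0! 8! 2! / 11! → 1/495; sum: t=0:+1/5040 = 1/5040; 3j²(4 1 5; -3 0 3) = Δ·Π!·Σ² = 16/495  (sign +1)
B: Δ: 0! 8! 2! / 11! → 1/495; sum: t=0:+1/2880 = 1/2880; 3j²(4 1 5; -2 -1 3) = Δ·Π!·Σ² = 28/495  (sign +1)
I_A²/I_B² = (16/495)/(28/495) = 4/7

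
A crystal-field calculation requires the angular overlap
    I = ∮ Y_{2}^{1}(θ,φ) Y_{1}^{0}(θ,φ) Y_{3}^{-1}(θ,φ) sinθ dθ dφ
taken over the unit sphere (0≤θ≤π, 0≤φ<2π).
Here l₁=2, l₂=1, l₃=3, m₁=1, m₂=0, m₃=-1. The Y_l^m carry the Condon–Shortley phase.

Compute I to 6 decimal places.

-0.233597

Checks pass: Σm=0; 6 even; l₃=3∈[1,3].
(2·2+1)(2·1+1)(2·3+1) = 105
Δ: 0! 4! 2! / 7! → 1/105
sum: t=0:+1/4 = 1/4
3j²(2 1 3; 0 0 0) = Δ·Π!·Σ² = 3/35  (sign -1)
sum: t=0:+1/6 = 1/6
3j²(2 1 3; 1 0 -1) = Δ·Π!·Σ² = 8/105  (sign +1)
combine: 4πI² = 105·3/35·8/105 = 24/35
take √, sign -1: I = -0.23359668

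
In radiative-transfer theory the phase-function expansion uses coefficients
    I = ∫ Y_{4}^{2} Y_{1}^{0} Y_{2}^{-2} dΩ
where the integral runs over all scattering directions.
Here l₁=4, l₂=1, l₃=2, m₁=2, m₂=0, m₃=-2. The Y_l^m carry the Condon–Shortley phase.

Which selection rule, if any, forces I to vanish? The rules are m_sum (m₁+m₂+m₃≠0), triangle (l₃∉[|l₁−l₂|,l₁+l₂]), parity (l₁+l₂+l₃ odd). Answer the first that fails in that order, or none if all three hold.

triangle

Σmᵢ = 0  ✓
l₃∈[|l₁−l₂|,l₁+l₂]=[3,5], have l₃=2  ✗
Σlᵢ = 7 ⇒ odd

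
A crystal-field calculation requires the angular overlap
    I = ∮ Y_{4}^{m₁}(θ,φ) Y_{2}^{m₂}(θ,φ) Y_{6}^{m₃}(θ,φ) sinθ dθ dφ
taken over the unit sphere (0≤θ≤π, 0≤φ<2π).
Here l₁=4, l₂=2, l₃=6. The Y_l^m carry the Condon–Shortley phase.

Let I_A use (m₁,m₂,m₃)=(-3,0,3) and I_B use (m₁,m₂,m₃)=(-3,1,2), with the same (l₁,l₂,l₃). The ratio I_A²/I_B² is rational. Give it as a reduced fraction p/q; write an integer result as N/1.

27/8

l's match ⇒ only the (l;m) 3-j factors differ between A and B.
A: triangle coeff Δ(4,2,6) = 1/6435; Σ_t [0,0]: t=0:+1/20160 = 1/20160; (3j)²=12/715 [(4 2 6; -3 0 3)], sign=-1
B: triangle coeff Δ(4,2,6) = 1/6435; Σ_t [0,0]: t=0:+1/30240 = 1/30240; (3j)²=32/6435 [(4 2 6; -3 1 2)], sign=+1
I_A²/I_B² = (12/715)/(32/6435) = 27/8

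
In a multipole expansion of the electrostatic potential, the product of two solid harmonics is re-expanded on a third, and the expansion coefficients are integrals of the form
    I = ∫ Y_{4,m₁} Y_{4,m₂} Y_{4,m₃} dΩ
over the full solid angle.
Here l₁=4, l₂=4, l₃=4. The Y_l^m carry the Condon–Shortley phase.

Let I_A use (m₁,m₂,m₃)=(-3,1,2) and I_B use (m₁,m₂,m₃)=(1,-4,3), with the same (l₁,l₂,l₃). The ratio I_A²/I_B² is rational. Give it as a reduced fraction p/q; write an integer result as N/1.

1/7

Same 4,4,4: normalisation and zero-m 3j drop out of the ratio.
A: Δ: 4! 4! 4! / 13! → 1/450450; sum: t=3:−1/576 t=4:+1/864 = -1/1728; 3j²(4 4 4; -3 1 2) = Δ·Π!·Σ² = 5/1287  (sign -1)
B: Δ: 4! 4! 4! / 13! → 1/450450; sum: t=0:+1/3456 = 1/3456; 3j²(4 4 4; 1 -4 3) = Δ·Π!·Σ² = 35/1287  (sign -1)
I_A²/I_B² = (5/1287)/(35/1287) = 1/7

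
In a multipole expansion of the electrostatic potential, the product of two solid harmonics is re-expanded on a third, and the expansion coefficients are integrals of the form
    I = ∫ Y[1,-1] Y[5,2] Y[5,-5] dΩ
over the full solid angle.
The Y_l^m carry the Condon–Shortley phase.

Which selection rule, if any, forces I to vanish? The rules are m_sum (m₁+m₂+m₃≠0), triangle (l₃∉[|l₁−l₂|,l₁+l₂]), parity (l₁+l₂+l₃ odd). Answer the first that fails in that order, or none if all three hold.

m_sum

Σmᵢ = -4  ✗
l₃∈[|l₁−l₂|,l₁+l₂]=[4,6], have l₃=5
Σlᵢ = 11 ⇒ odd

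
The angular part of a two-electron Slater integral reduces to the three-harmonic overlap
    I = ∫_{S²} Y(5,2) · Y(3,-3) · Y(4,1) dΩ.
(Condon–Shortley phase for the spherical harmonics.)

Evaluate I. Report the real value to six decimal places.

-0.179179

Rules hold: Σm=0, L=12 even, 2≤4≤8.
N = 11·7·9 = 693
Δ = 4!·6!·2!/13! = 1/180180
Racah Σ t=1..3: t=1:−1/576 t=2:+1/144 t=3:−1/576 = 1/288
⇒ 3j(5 3 4; 0 0 0)² = 20/1001, sgn +1
Racah Σ t=0..0: t=0:+1/1728 = 1/1728
⇒ 3j(5 3 4; 2 -3 1)² = 25/858, sgn -1
4πI² = N·(3j₀)²·(3jₘ)² = 750/1859
I = -1·√(0.403443/4π) = -0.17917854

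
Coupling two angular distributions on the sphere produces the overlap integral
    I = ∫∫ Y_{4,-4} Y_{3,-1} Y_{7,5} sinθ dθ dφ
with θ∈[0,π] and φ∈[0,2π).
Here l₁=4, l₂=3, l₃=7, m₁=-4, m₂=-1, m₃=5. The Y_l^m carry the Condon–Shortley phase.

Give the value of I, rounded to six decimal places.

-0.149912

m-sum 0 ✓  L=14 even ✓  1≤7≤7 ✓
Π(2lᵢ+1) = 9×7×15 = 945
triangle coeff Δ(4,3,7) = 1/45045
Σ_t [0,0]: t=0:+1/20736 = 1/20736
(3j)²=35/1287 [(4 3 7; 0 0 0)], sign=-1
Σ_t [0,0]: t=0:+1/1935360 = 1/1935360
(3j)²=1/91 [(4 3 7; -4 -1 5)], sign=+1
⇒ 4πI² = 525/1859
I = (-1)√(525/1859/(4π)) = -0.14991153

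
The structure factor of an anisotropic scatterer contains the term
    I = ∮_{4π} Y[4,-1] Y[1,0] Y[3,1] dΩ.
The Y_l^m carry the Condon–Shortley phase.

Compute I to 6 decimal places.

m-sum 0 ✓  L=8 even ✓  3≤3≤5 ✓
Π(2lᵢ+1) = 9×3×7 = 189
triangle coeff Δ(4,1,3) = 1/252
Σ_t [1,1]: t=1:−1/36 = -1/36
(3j)²=4/63 [(4 1 3; 0 0 0)], sign=+1
Σ_t [1,1]: t=1:−1/48 = -1/48
(3j)²=5/84 [(4 1 3; -1 0 1)], sign=-1
⇒ 4πI² = 5/7
I = (-1)√(5/7/(4π)) = -0.23841361

-0.238414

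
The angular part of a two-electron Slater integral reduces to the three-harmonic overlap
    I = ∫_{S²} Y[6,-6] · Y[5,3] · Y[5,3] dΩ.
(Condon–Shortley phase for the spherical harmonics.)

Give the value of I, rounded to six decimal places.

0.186530

Rules hold: Σm=0, L=16 even, 1≤5≤11.
N = 13·11·11 = 1573
Δ = 6!·6!·4!/17! = 1/28588560
Racah Σ t=1..5: t=1:−1/345600 t=2:+1/13824 t=3:−1/5184 t=4:+1/13824 t=5:−1/345600 = -7/129600
⇒ 3j(6 5 5; 0 0 0)² = 80/7293, sgn +1
Racah Σ t=6..6: t=6:+1/2073600 = 1/2073600
⇒ 3j(6 5 5; -6 3 3)² = 28/1105, sgn +1
4πI² = N·(3j₀)²·(3jₘ)² = 4928/11271
I = +1·√(0.437228/4π) = 0.18653022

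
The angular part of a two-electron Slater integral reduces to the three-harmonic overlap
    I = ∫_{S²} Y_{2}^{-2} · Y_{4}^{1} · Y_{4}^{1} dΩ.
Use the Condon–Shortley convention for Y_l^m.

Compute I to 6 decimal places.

m-sum 0 ✓  L=10 even ✓  2≤4≤6 ✓
Π(2lᵢ+1) = 5×9×9 = 405
triangle coeff Δ(2,4,4) = 1/13860
Σ_t [0,2]: t=0:+1/192 t=1:−1/36 t=2:+1/192 = -5/288
(3j)²=20/693 [(2 4 4; 0 0 0)], sign=-1
Σ_t [2,2]: t=2:+1/144 = 1/144
(3j)²=10/231 [(2 4 4; -2 1 1)], sign=-1
⇒ 4πI² = 3000/5929
I = (+1)√(3000/5929/(4π)) = 0.20066192

0.200662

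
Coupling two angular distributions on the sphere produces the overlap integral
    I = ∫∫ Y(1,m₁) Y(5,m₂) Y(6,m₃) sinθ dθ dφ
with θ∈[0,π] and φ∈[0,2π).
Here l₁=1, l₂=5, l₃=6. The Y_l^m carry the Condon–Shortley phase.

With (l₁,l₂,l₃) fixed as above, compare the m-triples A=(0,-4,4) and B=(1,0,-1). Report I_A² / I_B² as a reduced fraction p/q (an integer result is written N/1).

20/21

Same 1,5,6: normalisation and zero-m 3j drop out of the ratio.
A: Δ: 0! 2! 10! / 13! → 1/858; sum: t=0:+1/362880 = 1/362880; 3j²(1 5 6; 0 -4 4) = Δ·Π!·Σ² = 10/429  (sign +1)
B: Δ: 0! 2! 10! / 13! → 1/858; sum: t=0:+1/28800 = 1/28800; 3j²(1 5 6; 1 0 -1) = Δ·Π!·Σ² = 7/286  (sign -1)
I_A²/I_B² = (10/429)/(7/286) = 20/21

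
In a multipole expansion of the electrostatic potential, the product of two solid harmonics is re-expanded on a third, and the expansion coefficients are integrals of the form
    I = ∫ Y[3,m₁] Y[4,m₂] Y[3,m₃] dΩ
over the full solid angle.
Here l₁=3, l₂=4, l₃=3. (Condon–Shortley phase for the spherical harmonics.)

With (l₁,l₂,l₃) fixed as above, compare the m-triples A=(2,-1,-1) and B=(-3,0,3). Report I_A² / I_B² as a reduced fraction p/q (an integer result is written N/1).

l's match ⇒ only the (l;m) 3-j factors differ between A and B.
A: triangle coeff Δ(3,4,3) = 1/34650; Σ_t [0,1]: t=0:+1/144 t=1:−1/48 = -1/72; (3j)²=16/693 [(3 4 3; 2 -1 -1)], sign=-1
B: triangle coeff Δ(3,4,3) = 1/34650; Σ_t [4,4]: t=4:+1/1152 = 1/1152; (3j)²=1/154 [(3 4 3; -3 0 3)], sign=+1
I_A²/I_B² = (16/693)/(1/154) = 32/9

32/9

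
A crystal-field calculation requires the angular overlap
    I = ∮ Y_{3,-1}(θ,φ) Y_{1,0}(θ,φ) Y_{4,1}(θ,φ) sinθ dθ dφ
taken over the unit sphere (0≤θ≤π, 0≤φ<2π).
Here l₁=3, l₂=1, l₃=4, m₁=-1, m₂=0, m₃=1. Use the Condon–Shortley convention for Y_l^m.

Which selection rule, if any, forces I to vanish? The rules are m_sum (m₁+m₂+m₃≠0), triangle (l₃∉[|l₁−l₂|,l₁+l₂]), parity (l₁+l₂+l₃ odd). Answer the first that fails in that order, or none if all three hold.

none

m₁+m₂+m₃ = -1 + 0 + 1 = 0  ✓
triangle: |3−1|=2 ≤ l₃=4 ≤ 3+1=4  ✓
parity: l₁+l₂+l₃ = 8 is even  ✓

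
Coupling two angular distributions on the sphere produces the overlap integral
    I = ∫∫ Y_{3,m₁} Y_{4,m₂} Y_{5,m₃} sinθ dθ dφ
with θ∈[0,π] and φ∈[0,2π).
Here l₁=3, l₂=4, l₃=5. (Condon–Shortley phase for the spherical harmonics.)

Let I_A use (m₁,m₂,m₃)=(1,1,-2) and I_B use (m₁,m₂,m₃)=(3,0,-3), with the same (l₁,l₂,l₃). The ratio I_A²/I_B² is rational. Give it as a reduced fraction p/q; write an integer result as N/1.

Same 3,4,5: normalisation and zero-m 3j drop out of the ratio.
A: Δ: 2! 4! 6! / 13! → 1/180180; sum: t=0:+1/960 t=1:−1/288 t=2:+1/1728 = -1/540; 3j²(3 4 5; 1 1 -2) = Δ·Π!·Σ² = 128/6435  (sign +1)
B: Δ: 2! 4! 6! / 13! → 1/180180; sum: t=0:+1/2304 = 1/2304; 3j²(3 4 5; 3 0 -3) = Δ·Π!·Σ² = 5/143  (sign +1)
I_A²/I_B² = (128/6435)/(5/143) = 128/225

128/225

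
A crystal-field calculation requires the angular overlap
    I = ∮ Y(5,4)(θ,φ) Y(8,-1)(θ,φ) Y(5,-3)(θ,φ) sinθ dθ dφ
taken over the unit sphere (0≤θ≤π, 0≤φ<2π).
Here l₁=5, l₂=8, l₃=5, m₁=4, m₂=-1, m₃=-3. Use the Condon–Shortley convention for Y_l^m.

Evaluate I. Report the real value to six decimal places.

0.100827

Rules hold: Σm=0, L=18 even, 3≤5≤13.
N = 11·17·11 = 2057
Δ = 8!·2!·8!/19! = 1/37413090
Racah Σ t=3..5: t=3:−1/1036800 t=4:+1/331776 t=5:−1/1036800 = 1/921600
⇒ 3j(5 8 5; 0 0 0)² = 490/46189, sgn -1
Racah Σ t=0..1: t=0:+1/203212800 t=1:−1/14515200 = -13/203212800
⇒ 3j(5 8 5; 4 -1 -3)² = 104/17765, sgn -1
4πI² = N·(3j₀)²·(3jₘ)² = 784/6137
I = +1·√(0.12775/4π) = 0.10082658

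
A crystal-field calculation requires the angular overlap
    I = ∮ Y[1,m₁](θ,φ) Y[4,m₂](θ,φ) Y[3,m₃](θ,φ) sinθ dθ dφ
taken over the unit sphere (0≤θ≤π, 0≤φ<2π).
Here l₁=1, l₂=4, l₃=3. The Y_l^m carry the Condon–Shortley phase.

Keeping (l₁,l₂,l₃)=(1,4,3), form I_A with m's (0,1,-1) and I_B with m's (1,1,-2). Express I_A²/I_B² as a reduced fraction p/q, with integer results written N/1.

5/1

l's match ⇒ only the (l;m) 3-j factors differ between A and B.
A: triangle coeff Δ(1,4,3) = 1/252; Σ_t [1,1]: t=1:−1/48 = -1/48; (3j)²=5/84 [(1 4 3; 0 1 -1)], sign=-1
B: triangle coeff Δ(1,4,3) = 1/252; Σ_t [0,0]: t=0:+1/240 = 1/240; (3j)²=1/84 [(1 4 3; 1 1 -2)], sign=-1
I_A²/I_B² = (5/84)/(1/84) = 5/1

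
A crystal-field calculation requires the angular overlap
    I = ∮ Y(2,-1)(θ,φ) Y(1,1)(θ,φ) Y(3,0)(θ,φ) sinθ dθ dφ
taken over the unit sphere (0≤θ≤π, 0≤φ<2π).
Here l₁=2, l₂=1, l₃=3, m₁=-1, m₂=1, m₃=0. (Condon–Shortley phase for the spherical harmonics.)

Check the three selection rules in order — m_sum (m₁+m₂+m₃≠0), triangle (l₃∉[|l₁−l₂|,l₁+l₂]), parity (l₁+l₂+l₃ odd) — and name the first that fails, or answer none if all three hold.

none

Σmᵢ = 0  ✓
l₃∈[|l₁−l₂|,l₁+l₂]=[1,3], have l₃=3  ✓
Σlᵢ = 6 ⇒ even  ✓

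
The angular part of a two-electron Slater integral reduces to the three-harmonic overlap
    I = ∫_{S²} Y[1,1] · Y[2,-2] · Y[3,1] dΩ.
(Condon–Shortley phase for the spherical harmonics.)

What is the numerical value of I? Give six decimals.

-0.082589

Checks pass: Σm=0; 6 even; l₃=3∈[1,3].
(2·1+1)(2·2+1)(2·3+1) = 105
Δ: 0! 2! 4! / 7! → 1/105
sum: t=0:+1/4 = 1/4
3j²(1 2 3; 0 0 0) = Δ·Π!·Σ² = 3/35  (sign -1)
sum: t=0:+1/48 = 1/48
3j²(1 2 3; 1 -2 1) = Δ·Π!·Σ² = 1/105  (sign +1)
combine: 4πI² = 105·3/35·1/105 = 3/35
take √, sign -1: I = -0.08258890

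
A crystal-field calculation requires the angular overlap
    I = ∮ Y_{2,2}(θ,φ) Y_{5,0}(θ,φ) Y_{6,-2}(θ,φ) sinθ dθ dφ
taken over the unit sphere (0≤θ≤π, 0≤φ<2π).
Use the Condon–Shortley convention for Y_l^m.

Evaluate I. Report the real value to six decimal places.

L=13 odd ⇒ parity kills the (l;000) factor ⇒ I = 0

0.000000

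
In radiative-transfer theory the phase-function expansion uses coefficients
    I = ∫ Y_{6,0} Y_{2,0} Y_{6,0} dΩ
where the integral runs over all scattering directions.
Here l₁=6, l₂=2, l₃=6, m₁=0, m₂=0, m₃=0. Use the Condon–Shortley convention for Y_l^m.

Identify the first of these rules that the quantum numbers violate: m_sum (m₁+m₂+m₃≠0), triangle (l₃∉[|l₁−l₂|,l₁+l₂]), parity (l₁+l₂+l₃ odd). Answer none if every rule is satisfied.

m₁+m₂+m₃ = 0 + 0 + 0 = 0  ✓
triangle: |6−2|=4 ≤ l₃=6 ≤ 6+2=8  ✓
parity: l₁+l₂+l₃ = 14 is even  ✓

none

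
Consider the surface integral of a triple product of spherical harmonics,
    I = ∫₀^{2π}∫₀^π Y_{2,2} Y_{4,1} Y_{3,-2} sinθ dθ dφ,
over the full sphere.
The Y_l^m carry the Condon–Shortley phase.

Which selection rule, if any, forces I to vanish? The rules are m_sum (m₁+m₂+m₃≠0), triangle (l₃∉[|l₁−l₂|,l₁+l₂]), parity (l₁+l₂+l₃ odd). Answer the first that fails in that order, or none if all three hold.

m_sum

azimuthal sum: 2 + 1 − 2 = 1  ✗
2 ≤ 3 ≤ 6 (triangle on l)
L = 2 + 4 + 3 = 9 (odd)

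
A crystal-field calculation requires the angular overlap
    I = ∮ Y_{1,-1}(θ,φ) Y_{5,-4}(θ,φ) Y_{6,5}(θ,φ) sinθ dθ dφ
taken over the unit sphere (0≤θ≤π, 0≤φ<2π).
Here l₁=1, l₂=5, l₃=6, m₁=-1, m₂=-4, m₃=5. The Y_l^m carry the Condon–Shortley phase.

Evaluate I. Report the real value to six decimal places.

-0.303018

m-sum 0 ✓  L=12 even ✓  4≤6≤6 ✓
Π(2lᵢ+1) = 3×11×13 = 429
triangle coeff Δ(1,5,6) = 1/858
Σ_t [0,0]: t=0:+1/14400 = 1/14400
(3j)²=6/143 [(1 5 6; 0 0 0)], sign=+1
Σ_t [0,0]: t=0:+1/725760 = 1/725760
(3j)²=5/78 [(1 5 6; -1 -4 5)], sign=-1
⇒ 4πI² = 15/13
I = (-1)√(15/13/(4π)) = -0.30301841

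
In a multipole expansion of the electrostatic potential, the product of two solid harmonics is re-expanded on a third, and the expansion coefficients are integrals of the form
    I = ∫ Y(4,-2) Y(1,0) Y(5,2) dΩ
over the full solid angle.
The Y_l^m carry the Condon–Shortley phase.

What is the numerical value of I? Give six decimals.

Rules hold: Σm=0, L=10 even, 3≤5≤5.
N = 9·3·11 = 297
Δ = 0!·8!·2!/11! = 1/495
Racah Σ t=0..0: t=0:+1/576 = 1/576
⇒ 3j(4 1 5; 0 0 0)² = 5/99, sgn -1
Racah Σ t=0..0: t=0:+1/1440 = 1/1440
⇒ 3j(4 1 5; -2 0 2)² = 7/165, sgn -1
4πI² = N·(3j₀)²·(3jₘ)² = 7/11
I = +1·√(0.636364/4π) = 0.22503380

0.225034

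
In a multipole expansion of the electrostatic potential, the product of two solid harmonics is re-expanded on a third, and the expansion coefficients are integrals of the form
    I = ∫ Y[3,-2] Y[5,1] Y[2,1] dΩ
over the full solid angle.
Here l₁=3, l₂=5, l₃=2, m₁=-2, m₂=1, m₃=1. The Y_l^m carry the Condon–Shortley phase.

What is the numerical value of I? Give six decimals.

-0.117387

m-sum 0 ✓  L=10 even ✓  2≤2≤8 ✓
Π(2lᵢ+1) = 7×11×5 = 385
triangle coeff Δ(3,5,2) = 1/2310
Σ_t [3,3]: t=3:−1/144 = -1/144
(3j)²=10/231 [(3 5 2; 0 0 0)], sign=-1
Σ_t [5,5]: t=5:−1/720 = -1/720
(3j)²=4/385 [(3 5 2; -2 1 1)], sign=+1
⇒ 4πI² = 40/231
I = (-1)√(40/231/(4π)) = -0.11738675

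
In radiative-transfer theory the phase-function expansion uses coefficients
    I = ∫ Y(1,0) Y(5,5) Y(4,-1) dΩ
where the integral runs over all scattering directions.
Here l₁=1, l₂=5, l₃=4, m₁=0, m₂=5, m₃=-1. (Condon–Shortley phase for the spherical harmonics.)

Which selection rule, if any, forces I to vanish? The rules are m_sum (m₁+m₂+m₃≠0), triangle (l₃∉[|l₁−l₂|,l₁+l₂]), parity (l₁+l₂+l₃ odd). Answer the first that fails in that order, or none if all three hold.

m_sum

azimuthal sum: 0 + 5 − 1 = 4  ✗
4 ≤ 4 ≤ 6 (triangle on l)
L = 1 + 5 + 4 = 10 (even)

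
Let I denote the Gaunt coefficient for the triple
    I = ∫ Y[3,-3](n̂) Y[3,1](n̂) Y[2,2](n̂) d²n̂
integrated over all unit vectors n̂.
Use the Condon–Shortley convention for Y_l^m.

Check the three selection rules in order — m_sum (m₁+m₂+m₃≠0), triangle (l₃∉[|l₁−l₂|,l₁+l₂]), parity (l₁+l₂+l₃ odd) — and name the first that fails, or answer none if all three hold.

m₁+m₂+m₃ = -3 + 1 + 2 = 0  ✓
triangle: |3−3|=0 ≤ l₃=2 ≤ 3+3=6  ✓
parity: l₁+l₂+l₃ = 8 is even  ✓

none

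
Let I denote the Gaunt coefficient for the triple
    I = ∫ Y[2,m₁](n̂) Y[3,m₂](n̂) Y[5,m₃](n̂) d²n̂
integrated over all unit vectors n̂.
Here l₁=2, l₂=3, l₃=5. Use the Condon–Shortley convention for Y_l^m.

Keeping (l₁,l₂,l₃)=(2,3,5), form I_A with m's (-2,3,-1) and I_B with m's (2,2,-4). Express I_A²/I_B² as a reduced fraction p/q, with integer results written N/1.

1/126

Shared (l₁,l₂,l₃)=(2,3,5): N and (l;000)² cancel in I_A²/I_B².
A: Δ = 0!·4!·6!/11! = 1/2310; Racah Σ t=0..0: t=0:+1/17280 = 1/17280; ⇒ 3j(2 3 5; -2 3 -1)² = 1/2310, sgn +1
B: Δ = 0!·4!·6!/11! = 1/2310; Racah Σ t=0..0: t=0:+1/2880 = 1/2880; ⇒ 3j(2 3 5; 2 2 -4)² = 3/55, sgn -1
I_A²/I_B² = (1/2310)/(3/55) = 1/126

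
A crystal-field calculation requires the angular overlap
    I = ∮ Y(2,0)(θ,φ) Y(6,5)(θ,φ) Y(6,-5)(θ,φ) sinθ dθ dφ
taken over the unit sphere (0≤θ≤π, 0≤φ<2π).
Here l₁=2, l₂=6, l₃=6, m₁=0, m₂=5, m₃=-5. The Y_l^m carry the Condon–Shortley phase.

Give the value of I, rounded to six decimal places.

Rules hold: Σm=0, L=14 even, 4≤6≤8.
N = 5·13·13 = 845
Δ = 2!·2!·10!/15! = 1/90090
Racah Σ t=0..2: t=0:+1/69120 t=1:−1/14400 t=2:+1/69120 = -7/172800
⇒ 3j(2 6 6; 0 0 0)² = 14/715, sgn -1
Racah Σ t=1..2: t=1:−1/3628800 t=2:+1/1451520 = 1/2419200
⇒ 3j(2 6 6; 0 5 -5)² = 11/910, sgn -1
4πI² = N·(3j₀)²·(3jₘ)² = 1/5
I = +1·√(0.2/4π) = 0.12615663

0.126157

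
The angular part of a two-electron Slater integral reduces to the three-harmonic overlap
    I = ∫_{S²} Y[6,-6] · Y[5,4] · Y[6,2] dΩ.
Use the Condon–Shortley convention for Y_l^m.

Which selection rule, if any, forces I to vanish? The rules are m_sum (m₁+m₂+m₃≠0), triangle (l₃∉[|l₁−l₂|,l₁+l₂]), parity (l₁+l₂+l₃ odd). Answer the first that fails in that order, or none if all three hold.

Σmᵢ = 0  ✓
l₃∈[|l₁−l₂|,l₁+l₂]=[1,11], have l₃=6  ✓
Σlᵢ = 17 ⇒ odd  ✗

parity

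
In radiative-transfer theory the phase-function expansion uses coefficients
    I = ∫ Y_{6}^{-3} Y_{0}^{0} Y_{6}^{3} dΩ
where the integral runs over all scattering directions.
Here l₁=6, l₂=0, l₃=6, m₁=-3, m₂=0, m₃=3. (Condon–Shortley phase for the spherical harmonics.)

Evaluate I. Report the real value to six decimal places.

-0.282095

Checks pass: Σm=0; 12 even; l₃=6∈[6,6].
(2·6+1)(2·0+1)(2·6+1) = 169
Δ: 0! 12! 0! / 13! → 1/13
sum: t=0:+1/518400 = 1/518400
3j²(6 0 6; 0 0 0) = Δ·Π!·Σ² = 1/13  (sign +1)
sum: t=0:+1/2177280 = 1/2177280
3j²(6 0 6; -3 0 3) = Δ·Π!·Σ² = 1/13  (sign -1)
combine: 4πI² = 169·1/13·1/13 = 1/1
take √, sign -1: I = -0.28209479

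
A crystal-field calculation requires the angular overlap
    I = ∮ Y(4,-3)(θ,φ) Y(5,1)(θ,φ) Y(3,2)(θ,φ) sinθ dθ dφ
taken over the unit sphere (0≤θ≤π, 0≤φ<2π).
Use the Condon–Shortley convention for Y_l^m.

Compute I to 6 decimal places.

Rules hold: Σm=0, L=12 even, 1≤3≤9.
N = 9·11·7 = 693
Δ = 6!·2!·4!/13! = 1/180180
Racah Σ t=2..4: t=2:+1/576 t=3:−1/144 t=4:+1/576 = -1/288
⇒ 3j(4 5 3; 0 0 0)² = 20/1001, sgn +1
Racah Σ t=5..6: t=5:−1/1440 t=6:+1/17280 = -11/17280
⇒ 3j(4 5 3; -3 1 2)² = 11/468, sgn +1
4πI² = N·(3j₀)²·(3jₘ)² = 55/169
I = +1·√(0.325444/4π) = 0.16092854

0.160929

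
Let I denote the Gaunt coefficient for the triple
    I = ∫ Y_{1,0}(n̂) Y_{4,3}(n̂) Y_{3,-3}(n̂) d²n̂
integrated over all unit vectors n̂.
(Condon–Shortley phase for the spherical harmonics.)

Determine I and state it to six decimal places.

Checks pass: Σm=0; 8 even; l₃=3∈[3,5].
(2·1+1)(2·4+1)(2·3+1) = 189
Δ: 2! 0! 6! / 9! → 1/252
sum: t=1:−1/36 = -1/36
3j²(1 4 3; 0 0 0) = Δ·Π!·Σ² = 4/63  (sign +1)
sum: t=1:−1/720 = -1/720
3j²(1 4 3; 0 3 -3) = Δ·Π!·Σ² = 1/36  (sign -1)
combine: 4πI² = 189·4/63·1/36 = 1/3
take √, sign -1: I = -0.16286750

-0.162868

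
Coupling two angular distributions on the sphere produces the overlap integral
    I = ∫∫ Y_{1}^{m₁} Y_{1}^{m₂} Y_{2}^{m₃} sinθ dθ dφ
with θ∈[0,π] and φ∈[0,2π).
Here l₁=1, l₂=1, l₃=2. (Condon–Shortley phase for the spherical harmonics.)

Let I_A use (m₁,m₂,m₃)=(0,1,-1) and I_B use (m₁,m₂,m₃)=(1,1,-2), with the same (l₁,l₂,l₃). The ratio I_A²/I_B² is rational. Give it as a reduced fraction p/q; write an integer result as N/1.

Shared (l₁,l₂,l₃)=(1,1,2): N and (l;000)² cancel in I_A²/I_B².
A: Δ = 0!·2!·2!/5! = 1/30; Racah Σ t=0..0: t=0:+1/2 = 1/2; ⇒ 3j(1 1 2; 0 1 -1)² = 1/10, sgn -1
B: Δ = 0!·2!·2!/5! = 1/30; Racah Σ t=0..0: t=0:+1/4 = 1/4; ⇒ 3j(1 1 2; 1 1 -2)² = 1/5, sgn +1
I_A²/I_B² = (1/10)/(1/5) = 1/2

1/2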